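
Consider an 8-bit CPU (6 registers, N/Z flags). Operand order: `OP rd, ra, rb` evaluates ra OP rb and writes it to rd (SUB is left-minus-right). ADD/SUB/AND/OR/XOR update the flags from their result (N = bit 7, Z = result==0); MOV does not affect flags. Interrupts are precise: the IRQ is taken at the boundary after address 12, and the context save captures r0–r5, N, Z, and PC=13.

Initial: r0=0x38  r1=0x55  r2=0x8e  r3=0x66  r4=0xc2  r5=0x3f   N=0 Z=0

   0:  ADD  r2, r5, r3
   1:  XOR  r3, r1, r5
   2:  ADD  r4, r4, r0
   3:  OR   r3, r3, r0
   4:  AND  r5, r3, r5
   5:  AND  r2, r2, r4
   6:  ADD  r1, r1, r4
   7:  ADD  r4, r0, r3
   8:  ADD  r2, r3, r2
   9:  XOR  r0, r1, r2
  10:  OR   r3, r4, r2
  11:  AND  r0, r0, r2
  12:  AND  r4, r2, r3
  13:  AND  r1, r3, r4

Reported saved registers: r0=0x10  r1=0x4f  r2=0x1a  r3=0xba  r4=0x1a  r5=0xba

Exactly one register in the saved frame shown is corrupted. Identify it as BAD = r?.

after  0: r0=0x38 r1=0x55 r2=0xa5 r3=0x66 r4=0xc2 r5=0x3f  N=1 Z=0
after  1: r0=0x38 r1=0x55 r2=0xa5 r3=0x6a r4=0xc2 r5=0x3f  N=0 Z=0
after  2: r0=0x38 r1=0x55 r2=0xa5 r3=0x6a r4=0xfa r5=0x3f  N=1 Z=0
after  3: r0=0x38 r1=0x55 r2=0xa5 r3=0x7a r4=0xfa r5=0x3f  N=0 Z=0
after  4: r0=0x38 r1=0x55 r2=0xa5 r3=0x7a r4=0xfa r5=0x3a  N=0 Z=0
after  5: r0=0x38 r1=0x55 r2=0xa0 r3=0x7a r4=0xfa r5=0x3a  N=1 Z=0
after  6: r0=0x38 r1=0x4f r2=0xa0 r3=0x7a r4=0xfa r5=0x3a  N=0 Z=0
after  7: r0=0x38 r1=0x4f r2=0xa0 r3=0x7a r4=0xb2 r5=0x3a  N=1 Z=0
after  8: r0=0x38 r1=0x4f r2=0x1a r3=0x7a r4=0xb2 r5=0x3a  N=0 Z=0
after  9: r0=0x55 r1=0x4f r2=0x1a r3=0x7a r4=0xb2 r5=0x3a  N=0 Z=0
after 10: r0=0x55 r1=0x4f r2=0x1a r3=0xba r4=0xb2 r5=0x3a  N=1 Z=0
after 11: r0=0x10 r1=0x4f r2=0x1a r3=0xba r4=0xb2 r5=0x3a  N=0 Z=0
after 12: r0=0x10 r1=0x4f r2=0x1a r3=0xba r4=0x1a r5=0x3a  N=0 Z=0
-- IRQ taken; context saved, return-PC = 13 --
mismatch: r5: reported 0xba vs actual 0x3a

BAD = r5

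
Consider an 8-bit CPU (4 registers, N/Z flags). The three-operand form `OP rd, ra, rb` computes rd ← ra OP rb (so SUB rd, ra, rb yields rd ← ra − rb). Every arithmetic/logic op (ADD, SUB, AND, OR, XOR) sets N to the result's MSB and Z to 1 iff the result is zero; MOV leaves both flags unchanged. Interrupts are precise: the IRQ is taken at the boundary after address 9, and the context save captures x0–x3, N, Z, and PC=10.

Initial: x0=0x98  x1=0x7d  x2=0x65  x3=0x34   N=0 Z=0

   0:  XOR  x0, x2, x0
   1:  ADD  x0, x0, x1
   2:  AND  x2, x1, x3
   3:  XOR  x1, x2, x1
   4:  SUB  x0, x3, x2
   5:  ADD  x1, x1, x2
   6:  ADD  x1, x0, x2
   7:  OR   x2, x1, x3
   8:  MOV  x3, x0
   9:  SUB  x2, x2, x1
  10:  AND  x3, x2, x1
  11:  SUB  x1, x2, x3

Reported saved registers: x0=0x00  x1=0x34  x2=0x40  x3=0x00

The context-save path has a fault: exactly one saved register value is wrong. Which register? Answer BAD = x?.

BAD = x2

after  0: x0=0xfd x1=0x7d x2=0x65 x3=0x34  N=1 Z=0
after  1: x0=0x7a x1=0x7d x2=0x65 x3=0x34  N=0 Z=0
after  2: x0=0x7a x1=0x7d x2=0x34 x3=0x34  N=0 Z=0
after  3: x0=0x7a x1=0x49 x2=0x34 x3=0x34  N=0 Z=0
after  4: x0=0x00 x1=0x49 x2=0x34 x3=0x34  N=0 Z=1
after  5: x0=0x00 x1=0x7d x2=0x34 x3=0x34  N=0 Z=0
after  6: x0=0x00 x1=0x34 x2=0x34 x3=0x34  N=0 Z=0
after  7: x0=0x00 x1=0x34 x2=0x34 x3=0x34  N=0 Z=0
after  8: x0=0x00 x1=0x34 x2=0x34 x3=0x00  N=0 Z=0
after  9: x0=0x00 x1=0x34 x2=0x00 x3=0x00  N=0 Z=1
-- IRQ taken; context saved, return-PC = 10 --
mismatch: x2: reported 0x40 vs actual 0x00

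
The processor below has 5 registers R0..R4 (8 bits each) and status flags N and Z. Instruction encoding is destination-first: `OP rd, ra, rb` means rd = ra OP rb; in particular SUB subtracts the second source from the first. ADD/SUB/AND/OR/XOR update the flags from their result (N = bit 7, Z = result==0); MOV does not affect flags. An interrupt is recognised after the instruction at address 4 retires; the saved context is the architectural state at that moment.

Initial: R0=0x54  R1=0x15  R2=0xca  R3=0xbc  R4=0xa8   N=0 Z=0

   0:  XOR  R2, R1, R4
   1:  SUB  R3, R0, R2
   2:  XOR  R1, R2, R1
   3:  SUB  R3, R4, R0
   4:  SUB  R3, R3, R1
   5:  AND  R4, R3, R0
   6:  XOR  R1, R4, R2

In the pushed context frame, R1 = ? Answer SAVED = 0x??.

SAVED = 0xa8

after  0: R0=0x54 R1=0x15 R2=0xbd R3=0xbc R4=0xa8  N=1 Z=0
after  1: R0=0x54 R1=0x15 R2=0xbd R3=0x97 R4=0xa8  N=1 Z=0
after  2: R0=0x54 R1=0xa8 R2=0xbd R3=0x97 R4=0xa8  N=1 Z=0
after  3: R0=0x54 R1=0xa8 R2=0xbd R3=0x54 R4=0xa8  N=0 Z=0
after  4: R0=0x54 R1=0xa8 R2=0xbd R3=0xac R4=0xa8  N=1 Z=0
-- IRQ taken; context saved, return-PC = 5 --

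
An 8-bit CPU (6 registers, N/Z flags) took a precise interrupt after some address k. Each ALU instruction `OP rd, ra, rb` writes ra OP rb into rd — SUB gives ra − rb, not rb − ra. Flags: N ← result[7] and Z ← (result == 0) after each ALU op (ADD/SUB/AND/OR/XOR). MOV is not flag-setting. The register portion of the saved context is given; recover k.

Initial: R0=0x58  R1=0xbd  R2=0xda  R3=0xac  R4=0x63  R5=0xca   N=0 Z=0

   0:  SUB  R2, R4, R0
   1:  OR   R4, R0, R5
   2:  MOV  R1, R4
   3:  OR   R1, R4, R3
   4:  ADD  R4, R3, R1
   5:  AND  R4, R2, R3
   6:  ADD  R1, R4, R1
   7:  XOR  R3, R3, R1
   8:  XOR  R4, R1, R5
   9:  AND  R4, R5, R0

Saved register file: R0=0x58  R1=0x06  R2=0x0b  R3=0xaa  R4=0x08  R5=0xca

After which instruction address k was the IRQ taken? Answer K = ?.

after  0: R0=0x58 R1=0xbd R2=0x0b R3=0xac R4=0x63 R5=0xca  N=0 Z=0
after  1: R0=0x58 R1=0xbd R2=0x0b R3=0xac R4=0xda R5=0xca  N=1 Z=0
after  2: R0=0x58 R1=0xda R2=0x0b R3=0xac R4=0xda R5=0xca  N=1 Z=0
after  3: R0=0x58 R1=0xfe R2=0x0b R3=0xac R4=0xda R5=0xca  N=1 Z=0
after  4: R0=0x58 R1=0xfe R2=0x0b R3=0xac R4=0xaa R5=0xca  N=1 Z=0
after  5: R0=0x58 R1=0xfe R2=0x0b R3=0xac R4=0x08 R5=0xca  N=0 Z=0
after  6: R0=0x58 R1=0x06 R2=0x0b R3=0xac R4=0x08 R5=0xca  N=0 Z=0
after  7: R0=0x58 R1=0x06 R2=0x0b R3=0xaa R4=0x08 R5=0xca  N=1 Z=0
-- IRQ taken; context saved, return-PC = 8 --

K = 7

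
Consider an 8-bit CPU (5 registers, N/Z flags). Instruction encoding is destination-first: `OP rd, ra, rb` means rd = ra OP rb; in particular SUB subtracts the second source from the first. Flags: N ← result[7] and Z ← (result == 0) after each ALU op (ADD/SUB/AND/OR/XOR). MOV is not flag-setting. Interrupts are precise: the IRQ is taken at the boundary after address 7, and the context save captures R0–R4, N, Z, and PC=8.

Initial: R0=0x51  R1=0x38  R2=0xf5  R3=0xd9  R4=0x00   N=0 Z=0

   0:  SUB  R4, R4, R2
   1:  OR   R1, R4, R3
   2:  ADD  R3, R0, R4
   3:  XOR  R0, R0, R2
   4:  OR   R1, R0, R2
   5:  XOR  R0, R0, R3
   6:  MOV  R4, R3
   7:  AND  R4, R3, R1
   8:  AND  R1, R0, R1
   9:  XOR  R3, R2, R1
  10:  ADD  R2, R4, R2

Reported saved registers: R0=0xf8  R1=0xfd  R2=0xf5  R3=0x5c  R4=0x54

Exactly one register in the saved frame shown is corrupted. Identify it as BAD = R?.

after  0: R0=0x51 R1=0x38 R2=0xf5 R3=0xd9 R4=0x0b  N=0 Z=0
after  1: R0=0x51 R1=0xdb R2=0xf5 R3=0xd9 R4=0x0b  N=1 Z=0
after  2: R0=0x51 R1=0xdb R2=0xf5 R3=0x5c R4=0x0b  N=0 Z=0
after  3: R0=0xa4 R1=0xdb R2=0xf5 R3=0x5c R4=0x0b  N=1 Z=0
after  4: R0=0xa4 R1=0xf5 R2=0xf5 R3=0x5c R4=0x0b  N=1 Z=0
after  5: R0=0xf8 R1=0xf5 R2=0xf5 R3=0x5c R4=0x0b  N=1 Z=0
after  6: R0=0xf8 R1=0xf5 R2=0xf5 R3=0x5c R4=0x5c  N=1 Z=0
after  7: R0=0xf8 R1=0xf5 R2=0xf5 R3=0x5c R4=0x54  N=0 Z=0
-- IRQ taken; context saved, return-PC = 8 --
mismatch: R1: reported 0xfd vs actual 0xf5

BAD = R1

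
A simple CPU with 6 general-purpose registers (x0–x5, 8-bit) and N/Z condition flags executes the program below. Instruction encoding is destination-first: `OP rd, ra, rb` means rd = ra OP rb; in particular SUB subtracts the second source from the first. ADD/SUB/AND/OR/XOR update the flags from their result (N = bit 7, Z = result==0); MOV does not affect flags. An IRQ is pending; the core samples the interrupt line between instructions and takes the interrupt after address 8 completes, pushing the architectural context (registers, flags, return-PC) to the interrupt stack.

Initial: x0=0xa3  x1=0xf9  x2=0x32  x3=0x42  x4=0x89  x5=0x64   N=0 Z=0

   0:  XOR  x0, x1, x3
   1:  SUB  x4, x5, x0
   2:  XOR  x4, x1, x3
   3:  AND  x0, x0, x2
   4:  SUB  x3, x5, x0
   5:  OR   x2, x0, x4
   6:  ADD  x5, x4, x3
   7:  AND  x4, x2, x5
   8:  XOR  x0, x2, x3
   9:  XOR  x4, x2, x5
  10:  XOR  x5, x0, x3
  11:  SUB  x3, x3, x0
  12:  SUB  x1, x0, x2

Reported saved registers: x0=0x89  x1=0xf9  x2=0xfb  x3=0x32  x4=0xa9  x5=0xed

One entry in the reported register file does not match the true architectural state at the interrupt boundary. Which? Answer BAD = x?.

after  0: x0=0xbb x1=0xf9 x2=0x32 x3=0x42 x4=0x89 x5=0x64  N=1 Z=0
after  1: x0=0xbb x1=0xf9 x2=0x32 x3=0x42 x4=0xa9 x5=0x64  N=1 Z=0
after  2: x0=0xbb x1=0xf9 x2=0x32 x3=0x42 x4=0xbb x5=0x64  N=1 Z=0
after  3: x0=0x32 x1=0xf9 x2=0x32 x3=0x42 x4=0xbb x5=0x64  N=0 Z=0
after  4: x0=0x32 x1=0xf9 x2=0x32 x3=0x32 x4=0xbb x5=0x64  N=0 Z=0
after  5: x0=0x32 x1=0xf9 x2=0xbb x3=0x32 x4=0xbb x5=0x64  N=1 Z=0
after  6: x0=0x32 x1=0xf9 x2=0xbb x3=0x32 x4=0xbb x5=0xed  N=1 Z=0
after  7: x0=0x32 x1=0xf9 x2=0xbb x3=0x32 x4=0xa9 x5=0xed  N=1 Z=0
after  8: x0=0x89 x1=0xf9 x2=0xbb x3=0x32 x4=0xa9 x5=0xed  N=1 Z=0
-- IRQ taken; context saved, return-PC = 9 --
mismatch: x2: reported 0xfb vs actual 0xbb

BAD = x2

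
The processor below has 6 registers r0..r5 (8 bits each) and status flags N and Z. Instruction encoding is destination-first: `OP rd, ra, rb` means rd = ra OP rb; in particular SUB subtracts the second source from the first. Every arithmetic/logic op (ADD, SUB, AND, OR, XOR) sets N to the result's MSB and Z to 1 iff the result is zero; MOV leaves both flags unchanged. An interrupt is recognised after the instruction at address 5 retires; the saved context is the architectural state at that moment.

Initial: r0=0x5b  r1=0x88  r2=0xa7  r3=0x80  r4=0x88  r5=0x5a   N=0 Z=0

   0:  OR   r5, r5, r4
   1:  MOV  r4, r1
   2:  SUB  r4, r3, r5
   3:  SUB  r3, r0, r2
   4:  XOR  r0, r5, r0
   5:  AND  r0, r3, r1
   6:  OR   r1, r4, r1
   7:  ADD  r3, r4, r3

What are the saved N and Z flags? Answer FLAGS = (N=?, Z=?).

FLAGS = (N=1, Z=0)

after  0: r0=0x5b r1=0x88 r2=0xa7 r3=0x80 r4=0x88 r5=0xda  N=1 Z=0
after  1: r0=0x5b r1=0x88 r2=0xa7 r3=0x80 r4=0x88 r5=0xda  N=1 Z=0
after  2: r0=0x5b r1=0x88 r2=0xa7 r3=0x80 r4=0xa6 r5=0xda  N=1 Z=0
after  3: r0=0x5b r1=0x88 r2=0xa7 r3=0xb4 r4=0xa6 r5=0xda  N=1 Z=0
after  4: r0=0x81 r1=0x88 r2=0xa7 r3=0xb4 r4=0xa6 r5=0xda  N=1 Z=0
after  5: r0=0x80 r1=0x88 r2=0xa7 r3=0xb4 r4=0xa6 r5=0xda  N=1 Z=0
-- IRQ taken; context saved, return-PC = 6 --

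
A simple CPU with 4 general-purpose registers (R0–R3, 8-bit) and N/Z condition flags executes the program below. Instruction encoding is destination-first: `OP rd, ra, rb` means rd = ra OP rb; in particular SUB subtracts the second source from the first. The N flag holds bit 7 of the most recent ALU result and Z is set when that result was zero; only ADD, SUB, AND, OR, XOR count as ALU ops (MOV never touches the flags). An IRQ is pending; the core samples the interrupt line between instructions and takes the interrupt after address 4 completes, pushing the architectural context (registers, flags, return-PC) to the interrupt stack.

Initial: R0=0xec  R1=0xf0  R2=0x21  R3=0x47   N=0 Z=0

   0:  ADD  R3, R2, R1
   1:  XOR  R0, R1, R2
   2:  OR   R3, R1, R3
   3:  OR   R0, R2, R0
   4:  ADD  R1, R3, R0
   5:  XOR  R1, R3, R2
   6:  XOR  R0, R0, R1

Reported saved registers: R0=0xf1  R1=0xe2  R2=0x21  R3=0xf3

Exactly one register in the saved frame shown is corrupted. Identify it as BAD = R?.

BAD = R3

after  0: R0=0xec R1=0xf0 R2=0x21 R3=0x11  N=0 Z=0
after  1: R0=0xd1 R1=0xf0 R2=0x21 R3=0x11  N=1 Z=0
after  2: R0=0xd1 R1=0xf0 R2=0x21 R3=0xf1  N=1 Z=0
after  3: R0=0xf1 R1=0xf0 R2=0x21 R3=0xf1  N=1 Z=0
after  4: R0=0xf1 R1=0xe2 R2=0x21 R3=0xf1  N=1 Z=0
-- IRQ taken; context saved, return-PC = 5 --
mismatch: R3: reported 0xf3 vs actual 0xf1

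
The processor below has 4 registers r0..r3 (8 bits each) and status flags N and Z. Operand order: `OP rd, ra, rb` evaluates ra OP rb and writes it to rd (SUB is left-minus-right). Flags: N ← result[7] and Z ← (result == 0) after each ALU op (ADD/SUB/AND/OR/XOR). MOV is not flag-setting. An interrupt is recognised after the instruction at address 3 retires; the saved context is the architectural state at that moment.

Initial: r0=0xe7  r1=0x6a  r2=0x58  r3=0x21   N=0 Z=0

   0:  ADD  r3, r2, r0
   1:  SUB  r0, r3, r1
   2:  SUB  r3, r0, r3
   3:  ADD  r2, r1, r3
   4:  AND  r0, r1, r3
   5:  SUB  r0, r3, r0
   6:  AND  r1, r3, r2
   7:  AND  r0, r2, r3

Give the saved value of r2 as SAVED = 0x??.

SAVED = 0x00

after  0: r0=0xe7 r1=0x6a r2=0x58 r3=0x3f  N=0 Z=0
after  1: r0=0xd5 r1=0x6a r2=0x58 r3=0x3f  N=1 Z=0
after  2: r0=0xd5 r1=0x6a r2=0x58 r3=0x96  N=1 Z=0
after  3: r0=0xd5 r1=0x6a r2=0x00 r3=0x96  N=0 Z=1
-- IRQ taken; context saved, return-PC = 4 --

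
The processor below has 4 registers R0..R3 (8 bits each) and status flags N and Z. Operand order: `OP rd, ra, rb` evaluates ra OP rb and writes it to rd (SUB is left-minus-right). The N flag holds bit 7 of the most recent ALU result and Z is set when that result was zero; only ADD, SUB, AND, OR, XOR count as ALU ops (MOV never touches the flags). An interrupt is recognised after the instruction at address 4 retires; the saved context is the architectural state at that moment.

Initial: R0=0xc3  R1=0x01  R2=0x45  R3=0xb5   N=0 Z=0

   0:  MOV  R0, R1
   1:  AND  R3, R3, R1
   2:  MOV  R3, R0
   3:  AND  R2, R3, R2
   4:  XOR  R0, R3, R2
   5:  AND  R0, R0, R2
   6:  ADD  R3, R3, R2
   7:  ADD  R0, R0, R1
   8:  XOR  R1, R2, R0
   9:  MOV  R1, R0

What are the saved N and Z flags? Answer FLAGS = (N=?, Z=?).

after  0: R0=0x01 R1=0x01 R2=0x45 R3=0xb5  N=0 Z=0
after  1: R0=0x01 R1=0x01 R2=0x45 R3=0x01  N=0 Z=0
after  2: R0=0x01 R1=0x01 R2=0x45 R3=0x01  N=0 Z=0
after  3: R0=0x01 R1=0x01 R2=0x01 R3=0x01  N=0 Z=0
after  4: R0=0x00 R1=0x01 R2=0x01 R3=0x01  N=0 Z=1
-- IRQ taken; context saved, return-PC = 5 --

FLAGS = (N=0, Z=1)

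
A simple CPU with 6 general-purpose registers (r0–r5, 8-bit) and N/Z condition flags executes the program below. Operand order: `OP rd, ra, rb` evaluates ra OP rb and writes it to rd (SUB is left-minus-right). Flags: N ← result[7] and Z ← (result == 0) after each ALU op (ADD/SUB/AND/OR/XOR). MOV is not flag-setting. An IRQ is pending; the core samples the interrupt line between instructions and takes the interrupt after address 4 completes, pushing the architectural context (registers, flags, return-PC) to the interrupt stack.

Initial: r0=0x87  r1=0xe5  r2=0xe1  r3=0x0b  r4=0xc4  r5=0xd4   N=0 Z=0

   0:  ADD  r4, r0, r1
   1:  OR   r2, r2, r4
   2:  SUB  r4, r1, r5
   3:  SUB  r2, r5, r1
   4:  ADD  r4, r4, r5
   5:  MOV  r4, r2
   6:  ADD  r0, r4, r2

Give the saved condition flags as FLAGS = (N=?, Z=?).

after  0: r0=0x87 r1=0xe5 r2=0xe1 r3=0x0b r4=0x6c r5=0xd4  N=0 Z=0
after  1: r0=0x87 r1=0xe5 r2=0xed r3=0x0b r4=0x6c r5=0xd4  N=1 Z=0
after  2: r0=0x87 r1=0xe5 r2=0xed r3=0x0b r4=0x11 r5=0xd4  N=0 Z=0
after  3: r0=0x87 r1=0xe5 r2=0xef r3=0x0b r4=0x11 r5=0xd4  N=1 Z=0
after  4: r0=0x87 r1=0xe5 r2=0xef r3=0x0b r4=0xe5 r5=0xd4  N=1 Z=0
-- IRQ taken; context saved, return-PC = 5 --

FLAGS = (N=1, Z=0)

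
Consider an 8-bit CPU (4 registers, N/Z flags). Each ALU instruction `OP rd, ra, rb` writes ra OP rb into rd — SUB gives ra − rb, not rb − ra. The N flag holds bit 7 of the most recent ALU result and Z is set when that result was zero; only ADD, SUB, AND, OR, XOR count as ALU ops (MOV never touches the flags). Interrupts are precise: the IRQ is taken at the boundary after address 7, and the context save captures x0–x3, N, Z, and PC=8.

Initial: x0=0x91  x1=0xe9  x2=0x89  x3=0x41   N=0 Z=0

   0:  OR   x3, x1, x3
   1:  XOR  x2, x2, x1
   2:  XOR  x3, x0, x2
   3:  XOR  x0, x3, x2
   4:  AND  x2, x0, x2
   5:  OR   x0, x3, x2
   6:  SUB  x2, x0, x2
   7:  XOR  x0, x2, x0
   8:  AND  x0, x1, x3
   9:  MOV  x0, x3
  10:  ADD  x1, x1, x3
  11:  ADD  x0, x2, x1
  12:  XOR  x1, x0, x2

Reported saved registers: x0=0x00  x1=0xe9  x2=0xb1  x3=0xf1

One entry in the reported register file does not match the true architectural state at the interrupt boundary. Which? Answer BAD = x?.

BAD = x2

after  0: x0=0x91 x1=0xe9 x2=0x89 x3=0xe9  N=1 Z=0
after  1: x0=0x91 x1=0xe9 x2=0x60 x3=0xe9  N=0 Z=0
after  2: x0=0x91 x1=0xe9 x2=0x60 x3=0xf1  N=1 Z=0
after  3: x0=0x91 x1=0xe9 x2=0x60 x3=0xf1  N=1 Z=0
after  4: x0=0x91 x1=0xe9 x2=0x00 x3=0xf1  N=0 Z=1
after  5: x0=0xf1 x1=0xe9 x2=0x00 x3=0xf1  N=1 Z=0
after  6: x0=0xf1 x1=0xe9 x2=0xf1 x3=0xf1  N=1 Z=0
after  7: x0=0x00 x1=0xe9 x2=0xf1 x3=0xf1  N=0 Z=1
-- IRQ taken; context saved, return-PC = 8 --
mismatch: x2: reported 0xb1 vs actual 0xf1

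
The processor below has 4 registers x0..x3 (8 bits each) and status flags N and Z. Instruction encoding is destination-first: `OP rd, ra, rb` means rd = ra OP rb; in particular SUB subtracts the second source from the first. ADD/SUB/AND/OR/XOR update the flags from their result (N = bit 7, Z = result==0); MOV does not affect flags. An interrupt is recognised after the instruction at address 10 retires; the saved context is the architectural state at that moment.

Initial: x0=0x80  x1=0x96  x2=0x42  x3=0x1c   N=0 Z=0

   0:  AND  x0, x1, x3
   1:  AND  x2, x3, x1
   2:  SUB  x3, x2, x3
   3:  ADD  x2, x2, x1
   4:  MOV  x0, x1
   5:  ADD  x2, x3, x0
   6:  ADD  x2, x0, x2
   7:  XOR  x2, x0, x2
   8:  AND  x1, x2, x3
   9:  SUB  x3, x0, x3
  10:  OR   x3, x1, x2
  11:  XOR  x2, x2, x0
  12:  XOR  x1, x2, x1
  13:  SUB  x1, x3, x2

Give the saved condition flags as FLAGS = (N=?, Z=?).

after  0: x0=0x14 x1=0x96 x2=0x42 x3=0x1c  N=0 Z=0
after  1: x0=0x14 x1=0x96 x2=0x14 x3=0x1c  N=0 Z=0
after  2: x0=0x14 x1=0x96 x2=0x14 x3=0xf8  N=1 Z=0
after  3: x0=0x14 x1=0x96 x2=0xaa x3=0xf8  N=1 Z=0
after  4: x0=0x96 x1=0x96 x2=0xaa x3=0xf8  N=1 Z=0
after  5: x0=0x96 x1=0x96 x2=0x8e x3=0xf8  N=1 Z=0
after  6: x0=0x96 x1=0x96 x2=0x24 x3=0xf8  N=0 Z=0
after  7: x0=0x96 x1=0x96 x2=0xb2 x3=0xf8  N=1 Z=0
after  8: x0=0x96 x1=0xb0 x2=0xb2 x3=0xf8  N=1 Z=0
after  9: x0=0x96 x1=0xb0 x2=0xb2 x3=0x9e  N=1 Z=0
after 10: x0=0x96 x1=0xb0 x2=0xb2 x3=0xb2  N=1 Z=0
-- IRQ taken; context saved, return-PC = 11 --

FLAGS = (N=1, Z=0)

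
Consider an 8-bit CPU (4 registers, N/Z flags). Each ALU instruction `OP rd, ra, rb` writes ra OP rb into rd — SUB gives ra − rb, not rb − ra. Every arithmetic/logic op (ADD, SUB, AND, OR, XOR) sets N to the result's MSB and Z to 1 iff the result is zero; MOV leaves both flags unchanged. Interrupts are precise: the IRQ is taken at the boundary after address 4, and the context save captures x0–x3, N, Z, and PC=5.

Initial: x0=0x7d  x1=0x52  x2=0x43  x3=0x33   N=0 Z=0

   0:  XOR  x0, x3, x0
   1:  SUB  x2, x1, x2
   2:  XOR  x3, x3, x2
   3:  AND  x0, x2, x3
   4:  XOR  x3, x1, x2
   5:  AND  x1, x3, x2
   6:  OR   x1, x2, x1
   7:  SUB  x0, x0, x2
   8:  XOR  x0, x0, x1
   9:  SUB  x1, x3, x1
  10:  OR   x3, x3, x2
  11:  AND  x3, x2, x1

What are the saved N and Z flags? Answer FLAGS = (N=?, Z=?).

FLAGS = (N=0, Z=0)

after  0: x0=0x4e x1=0x52 x2=0x43 x3=0x33  N=0 Z=0
after  1: x0=0x4e x1=0x52 x2=0x0f x3=0x33  N=0 Z=0
after  2: x0=0x4e x1=0x52 x2=0x0f x3=0x3c  N=0 Z=0
after  3: x0=0x0c x1=0x52 x2=0x0f x3=0x3c  N=0 Z=0
after  4: x0=0x0c x1=0x52 x2=0x0f x3=0x5d  N=0 Z=0
-- IRQ taken; context saved, return-PC = 5 --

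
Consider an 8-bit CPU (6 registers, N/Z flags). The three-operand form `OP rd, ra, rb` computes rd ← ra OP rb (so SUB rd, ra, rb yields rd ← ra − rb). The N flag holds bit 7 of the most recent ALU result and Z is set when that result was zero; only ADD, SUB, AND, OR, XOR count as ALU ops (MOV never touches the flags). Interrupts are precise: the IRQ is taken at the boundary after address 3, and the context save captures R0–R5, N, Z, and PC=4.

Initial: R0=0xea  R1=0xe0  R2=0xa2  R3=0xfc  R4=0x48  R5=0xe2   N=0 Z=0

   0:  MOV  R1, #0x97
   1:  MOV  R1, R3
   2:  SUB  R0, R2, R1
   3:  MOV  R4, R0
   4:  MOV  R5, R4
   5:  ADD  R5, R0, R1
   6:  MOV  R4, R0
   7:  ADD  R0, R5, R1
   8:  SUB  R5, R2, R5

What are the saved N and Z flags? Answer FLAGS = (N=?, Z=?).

after  0: R0=0xea R1=0x97 R2=0xa2 R3=0xfc R4=0x48 R5=0xe2  N=0 Z=0
after  1: R0=0xea R1=0xfc R2=0xa2 R3=0xfc R4=0x48 R5=0xe2  N=0 Z=0
after  2: R0=0xa6 R1=0xfc R2=0xa2 R3=0xfc R4=0x48 R5=0xe2  N=1 Z=0
after  3: R0=0xa6 R1=0xfc R2=0xa2 R3=0xfc R4=0xa6 R5=0xe2  N=1 Z=0
-- IRQ taken; context saved, return-PC = 4 --

FLAGS = (N=1, Z=0)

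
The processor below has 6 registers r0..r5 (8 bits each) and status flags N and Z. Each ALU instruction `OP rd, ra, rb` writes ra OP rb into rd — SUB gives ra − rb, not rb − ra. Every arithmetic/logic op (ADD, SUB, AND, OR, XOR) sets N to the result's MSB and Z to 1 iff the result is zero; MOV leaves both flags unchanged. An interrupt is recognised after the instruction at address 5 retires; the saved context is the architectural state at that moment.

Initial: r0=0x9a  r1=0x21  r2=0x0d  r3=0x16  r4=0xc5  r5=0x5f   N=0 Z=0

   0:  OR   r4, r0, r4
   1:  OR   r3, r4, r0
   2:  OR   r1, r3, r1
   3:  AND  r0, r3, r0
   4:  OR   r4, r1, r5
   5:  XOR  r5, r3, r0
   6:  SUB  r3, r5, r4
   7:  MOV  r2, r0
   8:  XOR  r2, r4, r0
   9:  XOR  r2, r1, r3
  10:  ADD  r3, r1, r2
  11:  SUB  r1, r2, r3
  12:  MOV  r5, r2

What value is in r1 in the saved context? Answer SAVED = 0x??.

SAVED = 0xff

after  0: r0=0x9a r1=0x21 r2=0x0d r3=0x16 r4=0xdf r5=0x5f  N=1 Z=0
after  1: r0=0x9a r1=0x21 r2=0x0d r3=0xdf r4=0xdf r5=0x5f  N=1 Z=0
after  2: r0=0x9a r1=0xff r2=0x0d r3=0xdf r4=0xdf r5=0x5f  N=1 Z=0
after  3: r0=0x9a r1=0xff r2=0x0d r3=0xdf r4=0xdf r5=0x5f  N=1 Z=0
after  4: r0=0x9a r1=0xff r2=0x0d r3=0xdf r4=0xff r5=0x5f  N=1 Z=0
after  5: r0=0x9a r1=0xff r2=0x0d r3=0xdf r4=0xff r5=0x45  N=0 Z=0
-- IRQ taken; context saved, return-PC = 6 --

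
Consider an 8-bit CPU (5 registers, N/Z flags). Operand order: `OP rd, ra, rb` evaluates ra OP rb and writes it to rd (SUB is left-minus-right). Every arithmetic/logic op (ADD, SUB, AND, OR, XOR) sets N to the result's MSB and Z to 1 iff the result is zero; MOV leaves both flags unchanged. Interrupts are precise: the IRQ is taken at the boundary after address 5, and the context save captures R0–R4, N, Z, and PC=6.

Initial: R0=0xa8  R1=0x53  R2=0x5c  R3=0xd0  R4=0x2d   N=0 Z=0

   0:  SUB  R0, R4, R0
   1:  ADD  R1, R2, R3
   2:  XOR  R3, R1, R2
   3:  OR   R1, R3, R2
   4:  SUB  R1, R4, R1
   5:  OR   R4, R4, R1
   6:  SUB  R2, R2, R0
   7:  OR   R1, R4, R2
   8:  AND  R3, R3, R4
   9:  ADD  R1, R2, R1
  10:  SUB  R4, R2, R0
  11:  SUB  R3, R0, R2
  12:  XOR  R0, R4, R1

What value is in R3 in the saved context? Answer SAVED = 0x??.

SAVED = 0x70

after  0: R0=0x85 R1=0x53 R2=0x5c R3=0xd0 R4=0x2d  N=1 Z=0
after  1: R0=0x85 R1=0x2c R2=0x5c R3=0xd0 R4=0x2d  N=0 Z=0
after  2: R0=0x85 R1=0x2c R2=0x5c R3=0x70 R4=0x2d  N=0 Z=0
after  3: R0=0x85 R1=0x7c R2=0x5c R3=0x70 R4=0x2d  N=0 Z=0
after  4: R0=0x85 R1=0xb1 R2=0x5c R3=0x70 R4=0x2d  N=1 Z=0
after  5: R0=0x85 R1=0xb1 R2=0x5c R3=0x70 R4=0xbd  N=1 Z=0
-- IRQ taken; context saved, return-PC = 6 --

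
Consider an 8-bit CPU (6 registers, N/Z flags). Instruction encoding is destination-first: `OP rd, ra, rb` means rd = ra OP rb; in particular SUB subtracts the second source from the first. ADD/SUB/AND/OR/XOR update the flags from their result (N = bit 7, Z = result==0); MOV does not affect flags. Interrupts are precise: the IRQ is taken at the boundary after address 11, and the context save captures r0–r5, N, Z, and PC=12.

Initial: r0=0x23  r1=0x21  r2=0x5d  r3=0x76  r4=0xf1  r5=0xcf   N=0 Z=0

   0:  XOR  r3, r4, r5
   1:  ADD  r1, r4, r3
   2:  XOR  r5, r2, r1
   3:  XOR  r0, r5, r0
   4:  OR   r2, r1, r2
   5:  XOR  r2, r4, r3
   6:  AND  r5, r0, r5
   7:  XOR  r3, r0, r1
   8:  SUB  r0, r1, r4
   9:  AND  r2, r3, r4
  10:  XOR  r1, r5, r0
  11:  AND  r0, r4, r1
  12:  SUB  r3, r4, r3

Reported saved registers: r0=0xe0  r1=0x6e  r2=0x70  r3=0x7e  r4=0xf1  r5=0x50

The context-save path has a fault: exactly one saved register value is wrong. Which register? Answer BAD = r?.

BAD = r0

after  0: r0=0x23 r1=0x21 r2=0x5d r3=0x3e r4=0xf1 r5=0xcf  N=0 Z=0
after  1: r0=0x23 r1=0x2f r2=0x5d r3=0x3e r4=0xf1 r5=0xcf  N=0 Z=0
after  2: r0=0x23 r1=0x2f r2=0x5d r3=0x3e r4=0xf1 r5=0x72  N=0 Z=0
after  3: r0=0x51 r1=0x2f r2=0x5d r3=0x3e r4=0xf1 r5=0x72  N=0 Z=0
after  4: r0=0x51 r1=0x2f r2=0x7f r3=0x3e r4=0xf1 r5=0x72  N=0 Z=0
after  5: r0=0x51 r1=0x2f r2=0xcf r3=0x3e r4=0xf1 r5=0x72  N=1 Z=0
after  6: r0=0x51 r1=0x2f r2=0xcf r3=0x3e r4=0xf1 r5=0x50  N=0 Z=0
after  7: r0=0x51 r1=0x2f r2=0xcf r3=0x7e r4=0xf1 r5=0x50  N=0 Z=0
after  8: r0=0x3e r1=0x2f r2=0xcf r3=0x7e r4=0xf1 r5=0x50  N=0 Z=0
after  9: r0=0x3e r1=0x2f r2=0x70 r3=0x7e r4=0xf1 r5=0x50  N=0 Z=0
after 10: r0=0x3e r1=0x6e r2=0x70 r3=0x7e r4=0xf1 r5=0x50  N=0 Z=0
after 11: r0=0x60 r1=0x6e r2=0x70 r3=0x7e r4=0xf1 r5=0x50  N=0 Z=0
-- IRQ taken; context saved, return-PC = 12 --
mismatch: r0: reported 0xe0 vs actual 0x60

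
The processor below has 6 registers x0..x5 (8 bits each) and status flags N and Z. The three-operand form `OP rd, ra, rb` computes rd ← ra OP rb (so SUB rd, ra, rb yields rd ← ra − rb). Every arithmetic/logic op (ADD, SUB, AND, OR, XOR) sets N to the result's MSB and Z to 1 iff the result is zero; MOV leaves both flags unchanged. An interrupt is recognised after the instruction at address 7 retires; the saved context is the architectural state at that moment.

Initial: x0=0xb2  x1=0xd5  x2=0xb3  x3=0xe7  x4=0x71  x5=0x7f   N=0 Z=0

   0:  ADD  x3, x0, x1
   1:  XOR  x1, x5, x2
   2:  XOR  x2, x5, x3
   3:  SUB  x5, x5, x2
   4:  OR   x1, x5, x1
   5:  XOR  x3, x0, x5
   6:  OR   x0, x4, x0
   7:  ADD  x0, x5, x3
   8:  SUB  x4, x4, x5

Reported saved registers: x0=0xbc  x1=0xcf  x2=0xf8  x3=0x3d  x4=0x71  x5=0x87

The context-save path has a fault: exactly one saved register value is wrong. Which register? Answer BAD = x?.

after  0: x0=0xb2 x1=0xd5 x2=0xb3 x3=0x87 x4=0x71 x5=0x7f  N=1 Z=0
after  1: x0=0xb2 x1=0xcc x2=0xb3 x3=0x87 x4=0x71 x5=0x7f  N=1 Z=0
after  2: x0=0xb2 x1=0xcc x2=0xf8 x3=0x87 x4=0x71 x5=0x7f  N=1 Z=0
after  3: x0=0xb2 x1=0xcc x2=0xf8 x3=0x87 x4=0x71 x5=0x87  N=1 Z=0
after  4: x0=0xb2 x1=0xcf x2=0xf8 x3=0x87 x4=0x71 x5=0x87  N=1 Z=0
after  5: x0=0xb2 x1=0xcf x2=0xf8 x3=0x35 x4=0x71 x5=0x87  N=0 Z=0
after  6: x0=0xf3 x1=0xcf x2=0xf8 x3=0x35 x4=0x71 x5=0x87  N=1 Z=0
after  7: x0=0xbc x1=0xcf x2=0xf8 x3=0x35 x4=0x71 x5=0x87  N=1 Z=0
-- IRQ taken; context saved, return-PC = 8 --
mismatch: x3: reported 0x3d vs actual 0x35

BAD = x3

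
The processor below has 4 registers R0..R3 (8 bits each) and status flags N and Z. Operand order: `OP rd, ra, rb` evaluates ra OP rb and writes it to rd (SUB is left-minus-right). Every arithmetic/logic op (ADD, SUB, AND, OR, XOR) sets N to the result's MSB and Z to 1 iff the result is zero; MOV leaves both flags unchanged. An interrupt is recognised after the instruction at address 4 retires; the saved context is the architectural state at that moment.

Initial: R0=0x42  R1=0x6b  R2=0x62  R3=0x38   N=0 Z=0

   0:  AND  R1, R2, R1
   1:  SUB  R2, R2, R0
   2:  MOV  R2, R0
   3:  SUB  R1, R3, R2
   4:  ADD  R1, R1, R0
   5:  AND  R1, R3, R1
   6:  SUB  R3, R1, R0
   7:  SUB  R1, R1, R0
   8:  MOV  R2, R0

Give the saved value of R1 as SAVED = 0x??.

SAVED = 0x38

after  0: R0=0x42 R1=0x62 R2=0x62 R3=0x38  N=0 Z=0
after  1: R0=0x42 R1=0x62 R2=0x20 R3=0x38  N=0 Z=0
after  2: R0=0x42 R1=0x62 R2=0x42 R3=0x38  N=0 Z=0
after  3: R0=0x42 R1=0xf6 R2=0x42 R3=0x38  N=1 Z=0
after  4: R0=0x42 R1=0x38 R2=0x42 R3=0x38  N=0 Z=0
-- IRQ taken; context saved, return-PC = 5 --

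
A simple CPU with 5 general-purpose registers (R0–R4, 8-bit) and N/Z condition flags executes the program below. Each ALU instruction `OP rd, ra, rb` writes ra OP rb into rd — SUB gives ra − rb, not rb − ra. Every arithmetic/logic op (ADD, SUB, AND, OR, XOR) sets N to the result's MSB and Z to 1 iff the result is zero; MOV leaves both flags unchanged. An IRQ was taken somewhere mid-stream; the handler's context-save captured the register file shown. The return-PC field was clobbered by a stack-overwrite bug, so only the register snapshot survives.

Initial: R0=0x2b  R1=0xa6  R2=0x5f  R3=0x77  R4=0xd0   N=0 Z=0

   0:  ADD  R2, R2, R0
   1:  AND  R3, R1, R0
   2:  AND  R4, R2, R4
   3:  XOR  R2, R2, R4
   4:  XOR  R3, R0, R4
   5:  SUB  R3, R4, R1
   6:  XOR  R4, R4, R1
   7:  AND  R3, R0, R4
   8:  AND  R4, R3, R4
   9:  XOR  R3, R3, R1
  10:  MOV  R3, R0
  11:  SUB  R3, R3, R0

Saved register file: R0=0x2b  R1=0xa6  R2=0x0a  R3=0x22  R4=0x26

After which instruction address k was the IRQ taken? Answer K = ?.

K = 7

after  0: R0=0x2b R1=0xa6 R2=0x8a R3=0x77 R4=0xd0  N=1 Z=0
after  1: R0=0x2b R1=0xa6 R2=0x8a R3=0x22 R4=0xd0  N=0 Z=0
after  2: R0=0x2b R1=0xa6 R2=0x8a R3=0x22 R4=0x80  N=1 Z=0
after  3: R0=0x2b R1=0xa6 R2=0x0a R3=0x22 R4=0x80  N=0 Z=0
after  4: R0=0x2b R1=0xa6 R2=0x0a R3=0xab R4=0x80  N=1 Z=0
after  5: R0=0x2b R1=0xa6 R2=0x0a R3=0xda R4=0x80  N=1 Z=0
after  6: R0=0x2b R1=0xa6 R2=0x0a R3=0xda R4=0x26  N=0 Z=0
after  7: R0=0x2b R1=0xa6 R2=0x0a R3=0x22 R4=0x26  N=0 Z=0
-- IRQ taken; context saved, return-PC = 8 --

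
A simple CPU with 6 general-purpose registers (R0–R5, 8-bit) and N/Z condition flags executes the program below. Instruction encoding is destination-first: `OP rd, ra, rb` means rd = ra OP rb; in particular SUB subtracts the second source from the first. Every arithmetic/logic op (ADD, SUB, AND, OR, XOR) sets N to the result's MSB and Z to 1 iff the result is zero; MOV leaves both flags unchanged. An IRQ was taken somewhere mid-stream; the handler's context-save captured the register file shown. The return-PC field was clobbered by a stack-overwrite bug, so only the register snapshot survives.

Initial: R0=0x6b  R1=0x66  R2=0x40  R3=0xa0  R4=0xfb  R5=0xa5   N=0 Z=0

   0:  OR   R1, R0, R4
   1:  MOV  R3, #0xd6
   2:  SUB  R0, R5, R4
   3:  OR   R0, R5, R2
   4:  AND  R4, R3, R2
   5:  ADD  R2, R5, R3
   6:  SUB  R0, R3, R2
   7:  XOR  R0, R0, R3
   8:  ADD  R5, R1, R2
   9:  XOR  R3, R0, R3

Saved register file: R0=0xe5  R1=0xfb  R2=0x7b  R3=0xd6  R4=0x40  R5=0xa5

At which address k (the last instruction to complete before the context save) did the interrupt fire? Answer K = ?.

after  0: R0=0x6b R1=0xfb R2=0x40 R3=0xa0 R4=0xfb R5=0xa5  N=1 Z=0
after  1: R0=0x6b R1=0xfb R2=0x40 R3=0xd6 R4=0xfb R5=0xa5  N=1 Z=0
after  2: R0=0xaa R1=0xfb R2=0x40 R3=0xd6 R4=0xfb R5=0xa5  N=1 Z=0
after  3: R0=0xe5 R1=0xfb R2=0x40 R3=0xd6 R4=0xfb R5=0xa5  N=1 Z=0
after  4: R0=0xe5 R1=0xfb R2=0x40 R3=0xd6 R4=0x40 R5=0xa5  N=0 Z=0
after  5: R0=0xe5 R1=0xfb R2=0x7b R3=0xd6 R4=0x40 R5=0xa5  N=0 Z=0
-- IRQ taken; context saved, return-PC = 6 --

K = 5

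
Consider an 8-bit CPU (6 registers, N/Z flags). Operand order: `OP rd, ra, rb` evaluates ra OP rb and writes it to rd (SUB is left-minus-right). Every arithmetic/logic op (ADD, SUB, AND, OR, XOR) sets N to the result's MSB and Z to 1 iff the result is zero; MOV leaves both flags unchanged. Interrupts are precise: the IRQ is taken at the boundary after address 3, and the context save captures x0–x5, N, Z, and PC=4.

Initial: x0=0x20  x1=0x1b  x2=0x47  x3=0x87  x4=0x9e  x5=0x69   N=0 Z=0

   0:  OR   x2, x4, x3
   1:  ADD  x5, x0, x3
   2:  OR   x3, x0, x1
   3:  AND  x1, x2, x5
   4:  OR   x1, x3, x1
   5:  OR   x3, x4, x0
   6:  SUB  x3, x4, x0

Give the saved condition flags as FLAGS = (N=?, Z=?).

after  0: x0=0x20 x1=0x1b x2=0x9f x3=0x87 x4=0x9e x5=0x69  N=1 Z=0
after  1: x0=0x20 x1=0x1b x2=0x9f x3=0x87 x4=0x9e x5=0xa7  N=1 Z=0
after  2: x0=0x20 x1=0x1b x2=0x9f x3=0x3b x4=0x9e x5=0xa7  N=0 Z=0
after  3: x0=0x20 x1=0x87 x2=0x9f x3=0x3b x4=0x9e x5=0xa7  N=1 Z=0
-- IRQ taken; context saved, return-PC = 4 --

FLAGS = (N=1, Z=0)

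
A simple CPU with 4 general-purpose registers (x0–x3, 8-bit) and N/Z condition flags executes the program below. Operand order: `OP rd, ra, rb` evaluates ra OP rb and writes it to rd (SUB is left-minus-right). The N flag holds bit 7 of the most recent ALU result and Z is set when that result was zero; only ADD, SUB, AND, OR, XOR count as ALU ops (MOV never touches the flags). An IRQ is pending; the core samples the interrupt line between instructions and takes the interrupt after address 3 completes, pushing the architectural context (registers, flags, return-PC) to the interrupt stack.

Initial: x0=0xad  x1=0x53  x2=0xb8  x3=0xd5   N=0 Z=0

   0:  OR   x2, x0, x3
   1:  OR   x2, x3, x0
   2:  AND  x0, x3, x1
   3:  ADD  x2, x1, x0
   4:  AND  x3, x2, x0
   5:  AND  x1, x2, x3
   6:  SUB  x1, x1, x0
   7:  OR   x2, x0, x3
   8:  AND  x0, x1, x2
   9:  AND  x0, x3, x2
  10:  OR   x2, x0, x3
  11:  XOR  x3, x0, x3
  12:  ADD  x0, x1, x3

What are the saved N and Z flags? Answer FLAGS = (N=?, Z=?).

FLAGS = (N=1, Z=0)

after  0: x0=0xad x1=0x53 x2=0xfd x3=0xd5  N=1 Z=0
after  1: x0=0xad x1=0x53 x2=0xfd x3=0xd5  N=1 Z=0
after  2: x0=0x51 x1=0x53 x2=0xfd x3=0xd5  N=0 Z=0
after  3: x0=0x51 x1=0x53 x2=0xa4 x3=0xd5  N=1 Z=0
-- IRQ taken; context saved, return-PC = 4 --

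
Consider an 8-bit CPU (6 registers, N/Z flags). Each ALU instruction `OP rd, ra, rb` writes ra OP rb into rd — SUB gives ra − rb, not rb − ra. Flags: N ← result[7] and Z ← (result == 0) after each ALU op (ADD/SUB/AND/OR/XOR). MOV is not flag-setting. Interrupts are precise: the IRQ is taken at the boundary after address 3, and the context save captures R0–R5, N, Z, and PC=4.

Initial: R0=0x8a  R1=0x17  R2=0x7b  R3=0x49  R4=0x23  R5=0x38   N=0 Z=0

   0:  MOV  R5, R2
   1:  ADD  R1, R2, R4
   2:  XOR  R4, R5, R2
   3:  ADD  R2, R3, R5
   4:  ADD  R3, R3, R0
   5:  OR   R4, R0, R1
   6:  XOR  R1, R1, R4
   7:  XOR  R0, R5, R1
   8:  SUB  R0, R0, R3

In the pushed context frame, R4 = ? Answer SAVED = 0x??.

after  0: R0=0x8a R1=0x17 R2=0x7b R3=0x49 R4=0x23 R5=0x7b  N=0 Z=0
after  1: R0=0x8a R1=0x9e R2=0x7b R3=0x49 R4=0x23 R5=0x7b  N=1 Z=0
after  2: R0=0x8a R1=0x9e R2=0x7b R3=0x49 R4=0x00 R5=0x7b  N=0 Z=1
after  3: R0=0x8a R1=0x9e R2=0xc4 R3=0x49 R4=0x00 R5=0x7b  N=1 Z=0
-- IRQ taken; context saved, return-PC = 4 --

SAVED = 0x00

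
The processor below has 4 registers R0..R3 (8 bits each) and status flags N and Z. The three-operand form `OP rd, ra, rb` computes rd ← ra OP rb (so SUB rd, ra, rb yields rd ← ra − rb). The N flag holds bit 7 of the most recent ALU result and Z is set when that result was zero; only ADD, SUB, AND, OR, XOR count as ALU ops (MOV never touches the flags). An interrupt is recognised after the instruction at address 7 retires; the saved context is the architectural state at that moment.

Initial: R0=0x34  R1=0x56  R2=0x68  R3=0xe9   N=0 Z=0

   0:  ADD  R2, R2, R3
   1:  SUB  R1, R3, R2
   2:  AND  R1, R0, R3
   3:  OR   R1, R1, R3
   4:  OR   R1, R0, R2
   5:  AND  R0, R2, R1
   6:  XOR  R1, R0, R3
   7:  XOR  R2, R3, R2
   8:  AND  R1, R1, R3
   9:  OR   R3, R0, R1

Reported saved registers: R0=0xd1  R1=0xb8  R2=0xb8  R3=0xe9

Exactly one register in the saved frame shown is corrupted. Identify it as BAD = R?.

BAD = R0

after  0: R0=0x34 R1=0x56 R2=0x51 R3=0xe9  N=0 Z=0
after  1: R0=0x34 R1=0x98 R2=0x51 R3=0xe9  N=1 Z=0
after  2: R0=0x34 R1=0x20 R2=0x51 R3=0xe9  N=0 Z=0
after  3: R0=0x34 R1=0xe9 R2=0x51 R3=0xe9  N=1 Z=0
after  4: R0=0x34 R1=0x75 R2=0x51 R3=0xe9  N=0 Z=0
after  5: R0=0x51 R1=0x75 R2=0x51 R3=0xe9  N=0 Z=0
after  6: R0=0x51 R1=0xb8 R2=0x51 R3=0xe9  N=1 Z=0
after  7: R0=0x51 R1=0xb8 R2=0xb8 R3=0xe9  N=1 Z=0
-- IRQ taken; context saved, return-PC = 8 --
mismatch: R0: reported 0xd1 vs actual 0x51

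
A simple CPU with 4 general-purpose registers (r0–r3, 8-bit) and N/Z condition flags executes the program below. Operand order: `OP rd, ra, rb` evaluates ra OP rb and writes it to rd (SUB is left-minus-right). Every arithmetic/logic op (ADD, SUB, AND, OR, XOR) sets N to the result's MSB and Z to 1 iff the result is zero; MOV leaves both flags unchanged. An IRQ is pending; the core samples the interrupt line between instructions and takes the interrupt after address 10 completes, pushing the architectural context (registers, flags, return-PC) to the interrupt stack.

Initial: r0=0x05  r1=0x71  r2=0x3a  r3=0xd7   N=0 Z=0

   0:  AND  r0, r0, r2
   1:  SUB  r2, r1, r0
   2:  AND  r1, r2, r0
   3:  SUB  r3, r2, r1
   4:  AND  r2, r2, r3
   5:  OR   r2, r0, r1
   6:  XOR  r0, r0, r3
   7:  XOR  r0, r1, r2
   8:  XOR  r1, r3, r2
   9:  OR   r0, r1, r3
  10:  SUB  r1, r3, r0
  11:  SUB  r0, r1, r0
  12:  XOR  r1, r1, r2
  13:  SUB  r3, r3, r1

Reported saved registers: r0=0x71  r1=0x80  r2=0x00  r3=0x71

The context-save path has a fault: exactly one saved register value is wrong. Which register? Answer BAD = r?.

after  0: r0=0x00 r1=0x71 r2=0x3a r3=0xd7  N=0 Z=1
after  1: r0=0x00 r1=0x71 r2=0x71 r3=0xd7  N=0 Z=0
after  2: r0=0x00 r1=0x00 r2=0x71 r3=0xd7  N=0 Z=1
after  3: r0=0x00 r1=0x00 r2=0x71 r3=0x71  N=0 Z=0
after  4: r0=0x00 r1=0x00 r2=0x71 r3=0x71  N=0 Z=0
after  5: r0=0x00 r1=0x00 r2=0x00 r3=0x71  N=0 Z=1
after  6: r0=0x71 r1=0x00 r2=0x00 r3=0x71  N=0 Z=0
after  7: r0=0x00 r1=0x00 r2=0x00 r3=0x71  N=0 Z=1
after  8: r0=0x00 r1=0x71 r2=0x00 r3=0x71  N=0 Z=0
after  9: r0=0x71 r1=0x71 r2=0x00 r3=0x71  N=0 Z=0
after 10: r0=0x71 r1=0x00 r2=0x00 r3=0x71  N=0 Z=1
-- IRQ taken; context saved, return-PC = 11 --
mismatch: r1: reported 0x80 vs actual 0x00

BAD = r1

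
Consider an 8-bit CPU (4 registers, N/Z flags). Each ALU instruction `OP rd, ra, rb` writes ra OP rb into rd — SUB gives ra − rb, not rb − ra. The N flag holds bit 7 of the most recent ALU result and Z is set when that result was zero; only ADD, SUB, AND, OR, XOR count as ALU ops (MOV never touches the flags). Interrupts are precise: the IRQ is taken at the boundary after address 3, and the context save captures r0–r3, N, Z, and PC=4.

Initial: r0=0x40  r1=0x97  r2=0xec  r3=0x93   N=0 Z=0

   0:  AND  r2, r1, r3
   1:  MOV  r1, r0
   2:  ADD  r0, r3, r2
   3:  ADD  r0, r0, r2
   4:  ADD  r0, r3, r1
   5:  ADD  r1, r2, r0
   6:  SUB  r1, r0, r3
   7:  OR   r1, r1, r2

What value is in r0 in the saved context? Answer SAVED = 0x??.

after  0: r0=0x40 r1=0x97 r2=0x93 r3=0x93  N=1 Z=0
after  1: r0=0x40 r1=0x40 r2=0x93 r3=0x93  N=1 Z=0
after  2: r0=0x26 r1=0x40 r2=0x93 r3=0x93  N=0 Z=0
after  3: r0=0xb9 r1=0x40 r2=0x93 r3=0x93  N=1 Z=0
-- IRQ taken; context saved, return-PC = 4 --

SAVED = 0xb9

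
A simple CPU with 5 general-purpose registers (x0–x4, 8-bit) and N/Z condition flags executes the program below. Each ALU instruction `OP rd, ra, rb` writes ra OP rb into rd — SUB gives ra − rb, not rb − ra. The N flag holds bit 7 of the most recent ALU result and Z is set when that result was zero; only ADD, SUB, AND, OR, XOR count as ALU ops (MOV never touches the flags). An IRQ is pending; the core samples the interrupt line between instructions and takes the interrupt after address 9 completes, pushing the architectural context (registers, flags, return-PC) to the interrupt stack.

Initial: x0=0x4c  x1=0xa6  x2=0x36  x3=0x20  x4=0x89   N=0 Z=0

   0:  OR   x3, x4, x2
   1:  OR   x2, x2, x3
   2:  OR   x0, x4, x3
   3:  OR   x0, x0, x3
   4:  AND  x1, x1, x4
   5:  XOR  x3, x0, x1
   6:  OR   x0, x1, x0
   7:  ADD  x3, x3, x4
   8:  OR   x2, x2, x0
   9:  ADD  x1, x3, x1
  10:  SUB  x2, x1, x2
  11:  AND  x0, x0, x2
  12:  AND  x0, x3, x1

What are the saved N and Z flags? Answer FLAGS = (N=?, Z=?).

after  0: x0=0x4c x1=0xa6 x2=0x36 x3=0xbf x4=0x89  N=1 Z=0
after  1: x0=0x4c x1=0xa6 x2=0xbf x3=0xbf x4=0x89  N=1 Z=0
after  2: x0=0xbf x1=0xa6 x2=0xbf x3=0xbf x4=0x89  N=1 Z=0
after  3: x0=0xbf x1=0xa6 x2=0xbf x3=0xbf x4=0x89  N=1 Z=0
after  4: x0=0xbf x1=0x80 x2=0xbf x3=0xbf x4=0x89  N=1 Z=0
after  5: x0=0xbf x1=0x80 x2=0xbf x3=0x3f x4=0x89  N=0 Z=0
after  6: x0=0xbf x1=0x80 x2=0xbf x3=0x3f x4=0x89  N=1 Z=0
after  7: x0=0xbf x1=0x80 x2=0xbf x3=0xc8 x4=0x89  N=1 Z=0
after  8: x0=0xbf x1=0x80 x2=0xbf x3=0xc8 x4=0x89  N=1 Z=0
after  9: x0=0xbf x1=0x48 x2=0xbf x3=0xc8 x4=0x89  N=0 Z=0
-- IRQ taken; context saved, return-PC = 10 --

FLAGS = (N=0, Z=0)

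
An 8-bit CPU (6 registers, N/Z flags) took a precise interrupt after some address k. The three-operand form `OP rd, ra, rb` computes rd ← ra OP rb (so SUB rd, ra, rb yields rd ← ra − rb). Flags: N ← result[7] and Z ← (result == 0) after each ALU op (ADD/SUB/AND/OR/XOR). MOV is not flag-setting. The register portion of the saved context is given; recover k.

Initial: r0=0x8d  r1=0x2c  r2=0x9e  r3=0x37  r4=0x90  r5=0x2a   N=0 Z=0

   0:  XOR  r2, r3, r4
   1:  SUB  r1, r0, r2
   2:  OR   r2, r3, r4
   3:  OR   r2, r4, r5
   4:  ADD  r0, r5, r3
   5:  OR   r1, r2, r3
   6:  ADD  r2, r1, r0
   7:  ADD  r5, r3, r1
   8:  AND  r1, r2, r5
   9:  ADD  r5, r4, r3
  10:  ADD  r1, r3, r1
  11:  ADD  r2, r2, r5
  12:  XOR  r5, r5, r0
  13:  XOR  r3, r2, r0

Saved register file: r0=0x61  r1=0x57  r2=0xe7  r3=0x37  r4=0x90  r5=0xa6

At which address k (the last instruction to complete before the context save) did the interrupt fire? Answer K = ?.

K = 12

after  0: r0=0x8d r1=0x2c r2=0xa7 r3=0x37 r4=0x90 r5=0x2a  N=1 Z=0
after  1: r0=0x8d r1=0xe6 r2=0xa7 r3=0x37 r4=0x90 r5=0x2a  N=1 Z=0
after  2: r0=0x8d r1=0xe6 r2=0xb7 r3=0x37 r4=0x90 r5=0x2a  N=1 Z=0
after  3: r0=0x8d r1=0xe6 r2=0xba r3=0x37 r4=0x90 r5=0x2a  N=1 Z=0
after  4: r0=0x61 r1=0xe6 r2=0xba r3=0x37 r4=0x90 r5=0x2a  N=0 Z=0
after  5: r0=0x61 r1=0xbf r2=0xba r3=0x37 r4=0x90 r5=0x2a  N=1 Z=0
after  6: r0=0x61 r1=0xbf r2=0x20 r3=0x37 r4=0x90 r5=0x2a  N=0 Z=0
after  7: r0=0x61 r1=0xbf r2=0x20 r3=0x37 r4=0x90 r5=0xf6  N=1 Z=0
after  8: r0=0x61 r1=0x20 r2=0x20 r3=0x37 r4=0x90 r5=0xf6  N=0 Z=0
after  9: r0=0x61 r1=0x20 r2=0x20 r3=0x37 r4=0x90 r5=0xc7  N=1 Z=0
after 10: r0=0x61 r1=0x57 r2=0x20 r3=0x37 r4=0x90 r5=0xc7  N=0 Z=0
after 11: r0=0x61 r1=0x57 r2=0xe7 r3=0x37 r4=0x90 r5=0xc7  N=1 Z=0
after 12: r0=0x61 r1=0x57 r2=0xe7 r3=0x37 r4=0x90 r5=0xa6  N=1 Z=0
-- IRQ taken; context saved, return-PC = 13 --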